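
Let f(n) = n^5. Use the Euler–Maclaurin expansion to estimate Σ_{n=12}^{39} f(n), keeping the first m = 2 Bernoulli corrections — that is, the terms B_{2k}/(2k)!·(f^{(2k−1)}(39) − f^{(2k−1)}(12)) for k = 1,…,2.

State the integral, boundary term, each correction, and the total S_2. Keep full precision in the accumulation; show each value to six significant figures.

S_2 ≈ 6.32151e+08

Integral: ∫_12^39 x^5 dx = 5.85960e+08.
Endpoint term: (f(12) + f(39))/2 = (248832 + 9.02242e+07)/2 = 4.52365e+07.
Running total after boundary: 6.31196e+08.
Order-1 term: 1/12 · (1.15672e+07 − 103680) = 955294.
After k=1: 6.32151e+08.
Order-2 term: −1/720 · (91260.0 − 8640.00) = -114.750.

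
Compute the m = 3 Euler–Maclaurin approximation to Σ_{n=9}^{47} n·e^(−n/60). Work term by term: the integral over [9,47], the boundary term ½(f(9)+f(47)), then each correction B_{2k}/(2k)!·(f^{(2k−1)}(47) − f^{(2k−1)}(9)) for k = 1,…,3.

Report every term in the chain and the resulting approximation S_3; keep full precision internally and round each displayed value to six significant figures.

∫_9^47 x·e^(−x/60) dx evaluates to 630.158.
Endpoint term: (f(9) + f(47))/2 = (7.74637 + 21.4734)/2 = 14.6099.
So far: 644.768.
Order-1 term: 1/12 · (0.0989908 − 0.731602) = -0.0527176.
After k=1: 644.715.
Order-2 term: −1/720 · (0.000281320 − 0.000681394) = 5.55658e-07.
After k=2: 644.715.
Order-3 term: 1/30240 · (1.48651e-07 − 3.22101e-07) = -5.73580e-12.

S_3 ≈ 644.715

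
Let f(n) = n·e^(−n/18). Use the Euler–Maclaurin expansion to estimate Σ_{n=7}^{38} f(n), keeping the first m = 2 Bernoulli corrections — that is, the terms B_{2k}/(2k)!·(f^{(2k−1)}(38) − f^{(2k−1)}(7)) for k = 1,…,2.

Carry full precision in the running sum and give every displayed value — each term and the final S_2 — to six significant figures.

S_2 ≈ 187.570

∫_7^38 x·e^(−x/18) dx evaluates to 182.942.
½[f(7) + f(38)] = ½[4.74467 + 4.60193] = 4.67330.
Integral + boundary = 187.615.
k=1: B_{2}/(2)! × [f^{(1)}(38) − f^{(1)}(7)] = 1/12 × (-0.134559 − 0.414217) = -0.0457314.
Running total after k=1: 187.570.
k=2: B_{4}/(4)! × [f^{(3)}(38) − f^{(3)}(7)] = −1/720 × (0.000332245 − 0.00546246) = 7.12529e-06.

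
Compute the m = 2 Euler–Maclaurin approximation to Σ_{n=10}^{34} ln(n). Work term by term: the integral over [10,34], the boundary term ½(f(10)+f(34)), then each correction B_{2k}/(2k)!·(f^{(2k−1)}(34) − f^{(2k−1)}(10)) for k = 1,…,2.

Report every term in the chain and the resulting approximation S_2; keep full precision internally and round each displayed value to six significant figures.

The integral term ∫_10^34 ln(x) dx = 72.8704.
Endpoint term: (f(10) + f(34))/2 = (2.30259 + 3.52636)/2 = 2.91447.
Running total after boundary: 75.7849.
k=1: B_{2}/(2)! × [f^{(1)}(34) − f^{(1)}(10)] = 1/12 × (0.0294118 − 0.100000) = -0.00588235.
Running total after k=1: 75.7790.
k=2: B_{4}/(4)! × [f^{(3)}(34) − f^{(3)}(10)] = −1/720 × (5.08854e-05 − 0.00200000) = 2.70710e-06.

S_2 ≈ 75.7790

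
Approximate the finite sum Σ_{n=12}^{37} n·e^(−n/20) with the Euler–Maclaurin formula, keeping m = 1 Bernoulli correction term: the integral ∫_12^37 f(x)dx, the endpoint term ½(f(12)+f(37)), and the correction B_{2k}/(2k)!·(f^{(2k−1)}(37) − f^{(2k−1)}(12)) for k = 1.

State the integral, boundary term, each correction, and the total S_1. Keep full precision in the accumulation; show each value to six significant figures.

S_1 ≈ 178.161

∫_12^37 x·e^(−x/20) dx evaluates to 171.989.
½[f(12) + f(37)] = ½[6.58574 + 5.81778] = 6.20176.
So far: 178.191.
k=1: B_{2}/(2)! × [f^{(1)}(37) − f^{(1)}(12)] = 1/12 × (-0.133652 − 0.219525) = -0.0294314.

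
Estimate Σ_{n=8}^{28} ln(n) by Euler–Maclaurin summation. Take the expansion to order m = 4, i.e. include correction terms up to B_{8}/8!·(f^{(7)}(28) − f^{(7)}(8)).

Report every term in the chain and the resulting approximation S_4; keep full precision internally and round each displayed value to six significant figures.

S_4 ≈ 59.3646

Integral: ∫_8^28 ln(x) dx = 56.6662.
½[f(8) + f(28)] = ½[2.07944 + 3.33220] = 2.70582.
Integral + boundary = 59.3720.
k=1: B_{2}/(2)! × [f^{(1)}(28) − f^{(1)}(8)] = 1/12 × (0.0357143 − 0.125000) = -0.00744048.
Partial sum through k=1: 59.3646.
k=2: B_{4}/(4)! × [f^{(3)}(28) − f^{(3)}(8)] = −1/720 × (9.11079e-05 − 0.00390625) = 5.29881e-06.
Partial sum through k=2: 59.3646.
k=3: B_{6}/(6)! × [f^{(5)}(28) − f^{(5)}(8)] = 1/30240 × (1.39451e-06 − 0.000732422) = -2.41742e-08.
Partial sum through k=3: 59.3646.
k=4: B_{8}/(8)! × [f^{(7)}(28) − f^{(7)}(8)] = −1/1209600 × (5.33613e-08 − 0.000343323) = 2.83788e-10.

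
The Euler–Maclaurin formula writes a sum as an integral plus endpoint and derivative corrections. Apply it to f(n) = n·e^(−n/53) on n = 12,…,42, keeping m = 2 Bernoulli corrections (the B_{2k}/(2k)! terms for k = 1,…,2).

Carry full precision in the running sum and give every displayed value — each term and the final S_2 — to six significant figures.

∫_12^42 x·e^(−x/53) dx evaluates to 467.488.
Boundary: ½(f(12) + f(42)) = ½(9.56864 + 19.0148) = 14.2917.
Running total after boundary: 481.780.
k=1: B_{2}/(2)! × [f^{(1)}(42) − f^{(1)}(12)] = 1/12 × (0.0939634 − 0.616847) = -0.0435736.
Partial sum through k=1: 481.736.
k=2: B_{4}/(4)! × [f^{(3)}(42) − f^{(3)}(12)] = −1/720 × (0.000355795 − 0.000787334) = 5.99359e-07.

S_2 ≈ 481.736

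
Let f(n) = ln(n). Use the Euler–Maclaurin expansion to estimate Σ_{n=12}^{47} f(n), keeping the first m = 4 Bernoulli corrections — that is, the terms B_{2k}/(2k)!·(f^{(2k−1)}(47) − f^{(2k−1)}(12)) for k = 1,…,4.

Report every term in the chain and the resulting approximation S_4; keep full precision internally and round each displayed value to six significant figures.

S_4 ≈ 119.300

Integral: ∫_12^47 ln(x) dx = 116.138.
½[f(12) + f(47)] = ½[2.48491 + 3.85015] = 3.16753.
Running total after boundary: 119.306.
k=1: B_{2}/(2)! × [f^{(1)}(47) − f^{(1)}(12)] = 1/12 × (0.0212766 − 0.0833333) = -0.00517139.
Partial sum through k=1: 119.300.
k=2: B_{4}/(4)! × [f^{(3)}(47) − f^{(3)}(12)] = −1/720 × (1.92636e-05 − 0.00115741) = 1.58076e-06.
Partial sum through k=2: 119.300.
k=3: B_{6}/(6)! × [f^{(5)}(47) − f^{(5)}(12)] = 1/30240 × (1.04646e-07 − 9.64506e-05) = -3.18604e-09.
Partial sum through k=3: 119.300.
k=4: B_{8}/(8)! × [f^{(7)}(47) − f^{(7)}(12)] = −1/1209600 × (1.42117e-09 − 2.00939e-05) = 1.66108e-11.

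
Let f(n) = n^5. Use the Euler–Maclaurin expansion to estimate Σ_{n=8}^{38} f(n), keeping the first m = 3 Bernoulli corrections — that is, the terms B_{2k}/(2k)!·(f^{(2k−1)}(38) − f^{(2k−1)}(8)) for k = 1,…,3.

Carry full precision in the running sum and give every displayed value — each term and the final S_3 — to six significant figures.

The integral term ∫_8^38 x^5 dx = 5.01779e+08.
Boundary: ½(f(8) + f(38)) = ½(32768.0 + 7.92352e+07) = 3.96340e+07.
So far: 5.41413e+08.
Correction k=1: B_{2}/2! · (f^{(1)}(38) − f^{(1)}(8)) = 1/12 · (1.04257e+07 − 20480.0) = 867100.
Partial sum through k=1: 5.42280e+08.
Correction k=2: B_{4}/4! · (f^{(3)}(38) − f^{(3)}(8)) = −1/720 · (86640.0 − 3840.00) = -115.000.
Partial sum through k=2: 5.42280e+08.
Correction k=3: B_{6}/6! · (f^{(5)}(38) − f^{(5)}(8)) = 1/30240 · (120.000 − 120.000) = 0.00000.

S_3 ≈ 5.42280e+08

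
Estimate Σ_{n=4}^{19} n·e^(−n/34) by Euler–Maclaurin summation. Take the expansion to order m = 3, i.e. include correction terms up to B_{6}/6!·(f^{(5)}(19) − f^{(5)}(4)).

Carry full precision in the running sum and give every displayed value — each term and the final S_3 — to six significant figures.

S_3 ≈ 125.237

∫_4^19 x·e^(−x/34) dx evaluates to 118.070.
Boundary: ½(f(4) + f(19)) = ½(3.55604 + 10.8657) = 7.21089.
So far: 125.281.
k=1: B_{2}/(2)! × [f^{(1)}(19) − f^{(1)}(4)] = 1/12 × (0.252301 − 0.784420) = -0.0443433.
Running total after k=1: 125.237.
k=2: B_{4}/(4)! × [f^{(3)}(19) − f^{(3)}(4)] = −1/720 × (0.00120767 − 0.00221664) = 1.40136e-06.
Running total after k=2: 125.237.
k=3: B_{6}/(6)! × [f^{(5)}(19) − f^{(5)}(4)] = 1/30240 × (1.90059e-06 − 3.24803e-06) = -4.45582e-11.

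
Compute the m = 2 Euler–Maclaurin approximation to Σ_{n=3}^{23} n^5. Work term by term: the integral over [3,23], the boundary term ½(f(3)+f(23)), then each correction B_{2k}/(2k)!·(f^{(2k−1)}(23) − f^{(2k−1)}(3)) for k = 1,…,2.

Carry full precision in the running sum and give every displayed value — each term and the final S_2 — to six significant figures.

S_2 ≈ 2.80073e+07

∫_3^23 x^5 dx evaluates to 2.46725e+07.
Boundary: ½(f(3) + f(23)) = ½(243.000 + 6.43634e+06) = 3.21829e+06.
Running total after boundary: 2.78908e+07.
Order-1 term: 1/12 · (1.39920e+06 − 405.000) = 116567.
Partial sum through k=1: 2.80074e+07.
Order-2 term: −1/720 · (31740.0 − 540.000) = -43.3333.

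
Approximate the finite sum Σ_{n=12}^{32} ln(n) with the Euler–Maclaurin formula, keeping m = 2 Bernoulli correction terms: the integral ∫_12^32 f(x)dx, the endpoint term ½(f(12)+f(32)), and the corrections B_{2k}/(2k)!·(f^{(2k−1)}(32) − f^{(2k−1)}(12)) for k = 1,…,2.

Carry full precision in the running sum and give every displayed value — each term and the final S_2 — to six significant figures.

S_2 ≈ 64.0557

Integral: ∫_12^32 ln(x) dx = 61.0847.
Endpoint term: (f(12) + f(32))/2 = (2.48491 + 3.46574)/2 = 2.97532.
So far: 64.0600.
Order-1 term: 1/12 · (0.0312500 − 0.0833333) = -0.00434028.
Partial sum through k=1: 64.0557.
Order-2 term: −1/720 · (6.10352e-05 − 0.00115741) = 1.52274e-06.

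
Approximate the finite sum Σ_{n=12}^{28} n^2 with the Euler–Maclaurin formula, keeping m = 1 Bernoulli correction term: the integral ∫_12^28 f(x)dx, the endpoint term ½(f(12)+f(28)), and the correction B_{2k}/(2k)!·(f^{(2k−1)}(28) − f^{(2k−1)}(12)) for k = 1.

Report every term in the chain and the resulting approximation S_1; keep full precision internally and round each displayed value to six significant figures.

S_1 ≈ 7208.00

The integral term ∫_12^28 x^2 dx = 6741.33.
Endpoint term: (f(12) + f(28))/2 = (144.000 + 784.000)/2 = 464.000.
Integral + boundary = 7205.33.
Correction k=1: B_{2}/2! · (f^{(1)}(28) − f^{(1)}(12)) = 1/12 · (56.0000 − 24.0000) = 2.66667.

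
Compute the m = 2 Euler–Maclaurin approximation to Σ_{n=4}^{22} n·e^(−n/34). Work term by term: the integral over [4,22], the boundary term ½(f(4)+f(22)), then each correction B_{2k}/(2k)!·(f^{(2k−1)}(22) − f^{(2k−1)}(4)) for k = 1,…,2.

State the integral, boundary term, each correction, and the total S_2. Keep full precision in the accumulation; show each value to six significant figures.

∫_4^22 x·e^(−x/34) dx evaluates to 151.698.
½[f(4) + f(22)] = ½[3.55604 + 11.5188] = 7.53744.
Running total after boundary: 159.235.
Order-1 term: 1/12 · (0.184794 − 0.784420) = -0.0499689.
Running total after k=1: 159.185.
Order-2 term: −1/720 · (0.00106571 − 0.00221664) = 1.59852e-06.

S_2 ≈ 159.185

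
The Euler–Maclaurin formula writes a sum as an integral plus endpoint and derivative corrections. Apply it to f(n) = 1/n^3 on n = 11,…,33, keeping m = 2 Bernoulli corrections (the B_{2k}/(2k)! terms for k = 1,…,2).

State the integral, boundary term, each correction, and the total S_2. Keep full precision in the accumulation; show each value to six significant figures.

∫_11^33 1/x^3 dx evaluates to 0.00367309.
Endpoint term: (f(11) + f(33))/2 = (0.000751315 + 2.78265e-05)/2 = 0.000389571.
Integral + boundary = 0.00406267.
Order-1 term: 1/12 · (-2.52968e-06 − (-0.000204904)) = 1.68645e-05.
Partial sum through k=1: 0.00407953.
Order-2 term: −1/720 · (-4.64588e-08 − (-3.38684e-05)) = -4.69750e-08.

S_2 ≈ 0.00407948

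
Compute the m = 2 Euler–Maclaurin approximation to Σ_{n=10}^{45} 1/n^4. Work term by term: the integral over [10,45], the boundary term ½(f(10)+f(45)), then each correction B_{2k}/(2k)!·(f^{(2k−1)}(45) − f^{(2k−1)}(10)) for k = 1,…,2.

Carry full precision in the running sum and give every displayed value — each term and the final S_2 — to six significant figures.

S_2 ≈ 0.000383112

The integral term ∫_10^45 1/x^4 dx = 0.000329675.
Boundary: ½(f(10) + f(45)) = ½(0.000100000 + 2.43865e-07) = 5.01219e-05.
So far: 0.000379797.
Correction k=1: B_{2}/2! · (f^{(1)}(45) − f^{(1)}(10)) = 1/12 · (-2.16769e-08 − (-4.00000e-05)) = 3.33153e-06.
After k=1: 0.000383129.
Correction k=2: B_{4}/4! · (f^{(3)}(45) − f^{(3)}(10)) = −1/720 · (-3.21139e-10 − (-1.20000e-05)) = -1.66662e-08.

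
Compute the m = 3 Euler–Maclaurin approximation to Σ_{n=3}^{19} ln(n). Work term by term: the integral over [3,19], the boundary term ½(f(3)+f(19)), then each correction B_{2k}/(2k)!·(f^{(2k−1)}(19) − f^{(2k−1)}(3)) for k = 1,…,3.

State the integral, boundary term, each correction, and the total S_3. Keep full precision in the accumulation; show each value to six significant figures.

S_3 ≈ 38.6467

Integral: ∫_3^19 ln(x) dx = 36.6485.
½[f(3) + f(19)] = ½[1.09861 + 2.94444] = 2.02153.
Integral + boundary = 38.6700.
Correction k=1: B_{2}/2! · (f^{(1)}(19) − f^{(1)}(3)) = 1/12 · (0.0526316 − 0.333333) = -0.0233918.
Running total after k=1: 38.6466.
Correction k=2: B_{4}/4! · (f^{(3)}(19) − f^{(3)}(3)) = −1/720 · (0.000291588 − 0.0740741) = 0.000102476.
Running total after k=2: 38.6467.
Correction k=3: B_{6}/6! · (f^{(5)}(19) − f^{(5)}(3)) = 1/30240 · (9.69267e-06 − 0.0987654) = -3.26573e-06.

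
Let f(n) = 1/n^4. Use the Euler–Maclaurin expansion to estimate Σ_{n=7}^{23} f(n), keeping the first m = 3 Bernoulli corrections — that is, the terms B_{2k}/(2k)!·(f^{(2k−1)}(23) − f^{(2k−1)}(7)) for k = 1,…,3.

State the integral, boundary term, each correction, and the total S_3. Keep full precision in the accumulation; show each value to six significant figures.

S_3 ≈ 0.00117404

Integral: ∫_7^23 1/x^4 dx = 0.000944421.
½[f(7) + f(23)] = ½[0.000416493 + 3.57346e-06] = 0.000210033.
Running total after boundary: 0.00115445.
k=1: B_{2}/(2)! × [f^{(1)}(23) − f^{(1)}(7)] = 1/12 × (-6.21471e-07 − (-0.000237996)) = 1.97812e-05.
After k=1: 0.00117424.
k=2: B_{4}/(4)! × [f^{(3)}(23) − f^{(3)}(7)] = −1/720 × (-3.52441e-08 − (-0.000145712)) = -2.02329e-07.
After k=2: 0.00117403.
k=3: B_{6}/(6)! × [f^{(5)}(23) − f^{(5)}(7)] = 1/30240 × (-3.73094e-09 − (-0.000166528)) = 5.50675e-09.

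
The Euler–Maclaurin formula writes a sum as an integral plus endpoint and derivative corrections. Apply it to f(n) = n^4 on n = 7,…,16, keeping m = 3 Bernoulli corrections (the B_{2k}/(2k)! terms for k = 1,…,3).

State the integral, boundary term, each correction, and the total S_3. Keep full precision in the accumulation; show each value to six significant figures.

S_3 ≈ 241573

Integral: ∫_7^16 x^4 dx = 206354.
½[f(7) + f(16)] = ½[2401.00 + 65536.0] = 33968.5.
Integral + boundary = 240322.
Correction k=1: B_{2}/2! · (f^{(1)}(16) − f^{(1)}(7)) = 1/12 · (16384.0 − 1372.00) = 1251.00.
Running total after k=1: 241573.
Correction k=2: B_{4}/4! · (f^{(3)}(16) − f^{(3)}(7)) = −1/720 · (384.000 − 168.000) = -0.300000.
Running total after k=2: 241573.
Correction k=3: B_{6}/6! · (f^{(5)}(16) − f^{(5)}(7)) = 1/30240 · (0.00000 − 0.00000) = 0.00000.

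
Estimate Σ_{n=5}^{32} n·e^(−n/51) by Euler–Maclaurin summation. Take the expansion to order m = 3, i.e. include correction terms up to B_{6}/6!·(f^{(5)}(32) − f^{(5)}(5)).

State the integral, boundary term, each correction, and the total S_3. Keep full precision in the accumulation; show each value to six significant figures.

S_3 ≈ 339.831

∫_5^32 x·e^(−x/51) dx evaluates to 329.073.
½[f(5) + f(32)] = ½[4.53307 + 17.0864] = 10.8098.
So far: 339.882.
Order-1 term: 1/12 · (0.198923 − 0.817730) = -0.0515672.
After k=1: 339.831.
Order-2 term: −1/720 · (0.000487053 − 0.00101152) = 7.28422e-07.
After k=2: 339.831.
Order-3 term: 1/30240 · (3.45108e-07 − 6.56918e-07) = -1.03112e-11.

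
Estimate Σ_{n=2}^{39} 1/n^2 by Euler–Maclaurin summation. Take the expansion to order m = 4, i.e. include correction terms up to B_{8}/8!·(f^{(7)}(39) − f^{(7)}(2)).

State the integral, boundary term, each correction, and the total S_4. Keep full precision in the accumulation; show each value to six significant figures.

S_4 ≈ 0.619597

The integral term ∫_2^39 1/x^2 dx = 0.474359.
Boundary: ½(f(2) + f(39)) = ½(0.250000 + 0.000657462) = 0.125329.
Integral + boundary = 0.599688.
k=1: B_{2}/(2)! × [f^{(1)}(39) − f^{(1)}(2)] = 1/12 × (-3.37160e-05 − (-0.250000)) = 0.0208305.
Running total after k=1: 0.620518.
k=2: B_{4}/(4)! × [f^{(3)}(39) − f^{(3)}(2)] = −1/720 × (-2.66004e-07 − (-0.750000)) = -0.00104167.
Running total after k=2: 0.619477.
k=3: B_{6}/(6)! × [f^{(5)}(39) − f^{(5)}(2)] = 1/30240 × (-5.24663e-09 − (-5.62500)) = 0.000186012.
Running total after k=3: 0.619663.
k=4: B_{8}/(8)! × [f^{(7)}(39) − f^{(7)}(2)] = −1/1209600 × (-1.93170e-10 − (-78.7500)) = -6.51042e-05.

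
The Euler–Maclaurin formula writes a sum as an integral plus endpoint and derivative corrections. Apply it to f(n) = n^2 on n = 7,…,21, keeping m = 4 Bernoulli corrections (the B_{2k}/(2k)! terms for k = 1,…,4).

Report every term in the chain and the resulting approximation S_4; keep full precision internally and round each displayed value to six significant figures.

The integral term ∫_7^21 x^2 dx = 2972.67.
½[f(7) + f(21)] = ½[49.0000 + 441.000] = 245.000.
Running total after boundary: 3217.67.
Order-1 term: 1/12 · (42.0000 − 14.0000) = 2.33333.
Partial sum through k=1: 3220.00.
Order-2 term: −1/720 · (0.00000 − 0.00000) = 0.00000.
Partial sum through k=2: 3220.00.
Order-3 term: 1/30240 · (0.00000 − 0.00000) = 0.00000.
Partial sum through k=3: 3220.00.
Order-4 term: −1/1209600 · (0.00000 − 0.00000) = 0.00000.

S_4 ≈ 3220.00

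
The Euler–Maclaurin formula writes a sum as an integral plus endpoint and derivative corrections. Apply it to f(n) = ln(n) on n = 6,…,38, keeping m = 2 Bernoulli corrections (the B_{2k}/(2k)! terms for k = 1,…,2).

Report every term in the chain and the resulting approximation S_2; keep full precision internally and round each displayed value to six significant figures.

The integral term ∫_6^38 ln(x) dx = 95.4777.
Endpoint term: (f(6) + f(38))/2 = (1.79176 + 3.63759)/2 = 2.71467.
So far: 98.1924.
Correction k=1: B_{2}/2! · (f^{(1)}(38) − f^{(1)}(6)) = 1/12 · (0.0263158 − 0.166667) = -0.0116959.
Running total after k=1: 98.1807.
Correction k=2: B_{4}/4! · (f^{(3)}(38) − f^{(3)}(6)) = −1/720 · (3.64485e-05 − 0.00925926) = 1.28095e-05.

S_2 ≈ 98.1807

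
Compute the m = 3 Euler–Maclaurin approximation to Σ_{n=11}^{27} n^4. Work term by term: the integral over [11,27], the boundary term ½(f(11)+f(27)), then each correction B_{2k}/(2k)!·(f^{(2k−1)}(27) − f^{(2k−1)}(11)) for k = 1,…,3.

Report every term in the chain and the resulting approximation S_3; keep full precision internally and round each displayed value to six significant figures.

The integral term ∫_11^27 x^4 dx = 2.83757e+06.
Endpoint term: (f(11) + f(27))/2 = (14641.0 + 531441)/2 = 273041.
So far: 3.11061e+06.
k=1: B_{2}/(2)! × [f^{(1)}(27) − f^{(1)}(11)] = 1/12 × (78732.0 − 5324.00) = 6117.33.
Partial sum through k=1: 3.11673e+06.
k=2: B_{4}/(4)! × [f^{(3)}(27) − f^{(3)}(11)] = −1/720 × (648.000 − 264.000) = -0.533333.
Partial sum through k=2: 3.11673e+06.
k=3: B_{6}/(6)! × [f^{(5)}(27) − f^{(5)}(11)] = 1/30240 × (0.00000 − 0.00000) = 0.00000.

S_3 ≈ 3.11673e+06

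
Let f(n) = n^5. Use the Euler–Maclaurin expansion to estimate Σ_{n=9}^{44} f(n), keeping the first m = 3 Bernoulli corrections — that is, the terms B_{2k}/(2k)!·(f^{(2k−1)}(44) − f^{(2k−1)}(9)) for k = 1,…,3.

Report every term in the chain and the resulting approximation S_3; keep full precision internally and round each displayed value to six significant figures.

The integral term ∫_9^44 x^5 dx = 1.20930e+09.
½[f(9) + f(44)] = ½[59049.0 + 1.64916e+08] = 8.24876e+07.
So far: 1.29178e+09.
Correction k=1: B_{2}/2! · (f^{(1)}(44) − f^{(1)}(9)) = 1/12 · (1.87405e+07 − 32805.0) = 1.55897e+06.
Partial sum through k=1: 1.29334e+09.
Correction k=2: B_{4}/4! · (f^{(3)}(44) − f^{(3)}(9)) = −1/720 · (116160 − 4860.00) = -154.583.
Partial sum through k=2: 1.29334e+09.
Correction k=3: B_{6}/6! · (f^{(5)}(44) − f^{(5)}(9)) = 1/30240 · (120.000 − 120.000) = 0.00000.

S_3 ≈ 1.29334e+09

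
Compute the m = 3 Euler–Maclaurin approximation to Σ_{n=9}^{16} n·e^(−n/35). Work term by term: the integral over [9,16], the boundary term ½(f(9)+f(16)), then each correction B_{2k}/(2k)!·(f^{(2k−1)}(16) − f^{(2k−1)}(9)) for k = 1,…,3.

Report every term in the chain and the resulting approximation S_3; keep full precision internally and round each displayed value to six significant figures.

Integral: ∫_9^16 x·e^(−x/35) dx = 60.7515.
Endpoint term: (f(9) + f(16))/2 = (6.95932 + 10.1294)/2 = 8.54438.
Running total after boundary: 69.2958.
Order-1 term: 1/12 · (0.343677 − 0.574420) = -0.0192286.
After k=1: 69.2766.
Order-2 term: −1/720 · (0.00131417 − 0.00173138) = 5.79454e-07.
After k=2: 69.2766.
Order-3 term: 1/30240 · (1.91656e-06 − 2.44395e-06) = -1.74401e-11.

S_3 ≈ 69.2766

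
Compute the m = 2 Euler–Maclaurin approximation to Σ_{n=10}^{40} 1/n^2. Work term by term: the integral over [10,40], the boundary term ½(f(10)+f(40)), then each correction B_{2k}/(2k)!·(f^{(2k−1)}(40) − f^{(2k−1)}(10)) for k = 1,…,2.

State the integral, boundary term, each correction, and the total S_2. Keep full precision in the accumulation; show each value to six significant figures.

S_2 ≈ 0.0804762

Integral: ∫_10^40 1/x^2 dx = 0.0750000.
Boundary: ½(f(10) + f(40)) = ½(0.0100000 + 0.000625000) = 0.00531250.
Integral + boundary = 0.0803125.
Order-1 term: 1/12 · (-3.12500e-05 − (-0.00200000)) = 0.000164063.
Partial sum through k=1: 0.0804766.
Order-2 term: −1/720 · (-2.34375e-07 − (-0.000240000)) = -3.33008e-07.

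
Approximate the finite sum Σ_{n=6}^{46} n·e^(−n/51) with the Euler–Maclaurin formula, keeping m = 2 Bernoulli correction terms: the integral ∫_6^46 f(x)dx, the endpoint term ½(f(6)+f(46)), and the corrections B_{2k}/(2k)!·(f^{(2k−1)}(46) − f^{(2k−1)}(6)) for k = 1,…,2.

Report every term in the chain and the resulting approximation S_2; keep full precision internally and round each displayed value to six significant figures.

Integral: ∫_6^46 x·e^(−x/51) dx = 576.991.
½[f(6) + f(46)] = ½[5.33406 + 18.6656] = 11.9998.
So far: 588.991.
Order-1 term: 1/12 · (0.0397817 − 0.784420) = -0.0620532.
Running total after k=1: 588.929.
Order-2 term: −1/720 · (0.000327308 − 0.000985175) = 9.13704e-07.

S_2 ≈ 588.929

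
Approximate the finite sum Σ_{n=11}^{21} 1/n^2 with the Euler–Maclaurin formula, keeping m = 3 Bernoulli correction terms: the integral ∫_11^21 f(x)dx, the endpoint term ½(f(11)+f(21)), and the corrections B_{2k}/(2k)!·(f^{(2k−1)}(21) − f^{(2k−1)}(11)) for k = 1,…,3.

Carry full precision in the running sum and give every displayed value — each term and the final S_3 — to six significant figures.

S_3 ≈ 0.0486631

The integral term ∫_11^21 1/x^2 dx = 0.0432900.
Endpoint term: (f(11) + f(21))/2 = (0.00826446 + 0.00226757)/2 = 0.00526602.
Running total after boundary: 0.0485561.
k=1: B_{2}/(2)! × [f^{(1)}(21) − f^{(1)}(11)] = 1/12 × (-0.000215959 − (-0.00150263)) = 0.000107223.
Running total after k=1: 0.0486633.
k=2: B_{4}/(4)! × [f^{(3)}(21) − f^{(3)}(11)] = −1/720 × (-5.87645e-06 − (-0.000149021)) = -1.98812e-07.
Running total after k=2: 0.0486631.
k=3: B_{6}/(6)! × [f^{(5)}(21) − f^{(5)}(11)] = 1/30240 × (-3.99758e-07 − (-3.69474e-05)) = 1.20859e-09.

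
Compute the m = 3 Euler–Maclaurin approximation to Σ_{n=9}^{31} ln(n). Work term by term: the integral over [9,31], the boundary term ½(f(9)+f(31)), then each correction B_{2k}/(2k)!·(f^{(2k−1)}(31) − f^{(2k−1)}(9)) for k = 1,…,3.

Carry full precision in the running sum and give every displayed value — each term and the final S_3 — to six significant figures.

∫_9^31 ln(x) dx evaluates to 64.6786.
Endpoint term: (f(9) + f(31))/2 = (2.19722 + 3.43399)/2 = 2.81561.
Integral + boundary = 67.4942.
Order-1 term: 1/12 · (0.0322581 − 0.111111) = -0.00657109.
Running total after k=1: 67.4876.
Order-2 term: −1/720 · (6.71344e-05 − 0.00274348) = 3.71715e-06.
Running total after k=2: 67.4876.
Order-3 term: 1/30240 · (8.38306e-07 − 0.000406442) = -1.34128e-08.

S_3 ≈ 67.4876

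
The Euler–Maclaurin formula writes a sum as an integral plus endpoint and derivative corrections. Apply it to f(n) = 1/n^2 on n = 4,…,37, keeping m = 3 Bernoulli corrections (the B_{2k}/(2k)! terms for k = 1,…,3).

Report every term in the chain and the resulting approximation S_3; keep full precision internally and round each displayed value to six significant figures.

∫_4^37 1/x^2 dx evaluates to 0.222973.
½[f(4) + f(37)] = ½[0.0625000 + 0.000730460] = 0.0316152.
So far: 0.254588.
k=1: B_{2}/(2)! × [f^{(1)}(37) − f^{(1)}(4)] = 1/12 × (-3.94843e-05 − (-0.0312500)) = 0.00260088.
Partial sum through k=1: 0.257189.
k=2: B_{4}/(4)! × [f^{(3)}(37) − f^{(3)}(4)] = −1/720 × (-3.46101e-07 − (-0.0234375)) = -3.25516e-05.
Partial sum through k=2: 0.257157.
k=3: B_{6}/(6)! × [f^{(5)}(37) − f^{(5)}(4)] = 1/30240 × (-7.58439e-09 − (-0.0439453)) = 1.45322e-06.

S_3 ≈ 0.257158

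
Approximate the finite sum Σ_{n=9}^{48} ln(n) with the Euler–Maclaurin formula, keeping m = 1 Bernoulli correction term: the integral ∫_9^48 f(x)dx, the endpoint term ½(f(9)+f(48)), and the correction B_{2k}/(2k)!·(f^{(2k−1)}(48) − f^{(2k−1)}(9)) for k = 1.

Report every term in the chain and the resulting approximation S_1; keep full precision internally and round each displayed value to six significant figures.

S_1 ≈ 130.069

∫_9^48 ln(x) dx evaluates to 127.043.
Endpoint term: (f(9) + f(48))/2 = (2.19722 + 3.87120)/2 = 3.03421.
So far: 130.077.
Correction k=1: B_{2}/2! · (f^{(1)}(48) − f^{(1)}(9)) = 1/12 · (0.0208333 − 0.111111) = -0.00752315.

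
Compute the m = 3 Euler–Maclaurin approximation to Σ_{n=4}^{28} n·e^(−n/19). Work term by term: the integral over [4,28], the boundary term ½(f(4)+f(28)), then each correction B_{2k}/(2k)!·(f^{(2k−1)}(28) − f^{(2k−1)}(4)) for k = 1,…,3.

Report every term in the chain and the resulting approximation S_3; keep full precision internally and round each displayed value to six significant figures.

∫_4^28 x·e^(−x/19) dx evaluates to 149.471.
Boundary: ½(f(4) + f(28)) = ½(3.24063 + 6.41424) = 4.82743.
Integral + boundary = 154.298.
k=1: B_{2}/(2)! × [f^{(1)}(28) − f^{(1)}(4)] = 1/12 × (-0.108512 − 0.639598) = -0.0623425.
Running total after k=1: 154.236.
k=2: B_{4}/(4)! × [f^{(3)}(28) − f^{(3)}(4)] = −1/720 × (0.000968555 − 0.00626015) = 7.34944e-06.
Running total after k=2: 154.236.
k=3: B_{6}/(6)! × [f^{(5)}(28) − f^{(5)}(4)] = 1/30240 × (6.19860e-06 − 2.97744e-05) = -7.79623e-10.

S_3 ≈ 154.236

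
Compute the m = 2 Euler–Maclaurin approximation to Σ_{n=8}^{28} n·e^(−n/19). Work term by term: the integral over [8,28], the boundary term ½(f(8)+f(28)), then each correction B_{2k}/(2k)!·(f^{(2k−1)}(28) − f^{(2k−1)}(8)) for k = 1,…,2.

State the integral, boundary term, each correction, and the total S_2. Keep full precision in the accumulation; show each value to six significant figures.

∫_8^28 x·e^(−x/19) dx evaluates to 132.142.
Endpoint term: (f(8) + f(28))/2 = (5.25084 + 6.41424)/2 = 5.83254.
Integral + boundary = 137.975.
Correction k=1: B_{2}/2! · (f^{(1)}(28) − f^{(1)}(8)) = 1/12 · (-0.108512 − 0.379995) = -0.0407089.
Partial sum through k=1: 137.934.
Correction k=2: B_{4}/4! · (f^{(3)}(28) − f^{(3)}(8)) = −1/720 · (0.000968555 − 0.00468894) = 5.16720e-06.

S_2 ≈ 137.934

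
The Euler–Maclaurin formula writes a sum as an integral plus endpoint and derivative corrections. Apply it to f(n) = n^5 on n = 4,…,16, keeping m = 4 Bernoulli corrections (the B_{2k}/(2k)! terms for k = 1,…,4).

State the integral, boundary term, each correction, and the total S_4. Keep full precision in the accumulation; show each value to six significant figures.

S_4 ≈ 3.34750e+06

The integral term ∫_4^16 x^5 dx = 2.79552e+06.
Endpoint term: (f(4) + f(16))/2 = (1024.00 + 1.04858e+06)/2 = 524800.
So far: 3.32032e+06.
Correction k=1: B_{2}/2! · (f^{(1)}(16) − f^{(1)}(4)) = 1/12 · (327680 − 1280.00) = 27200.0.
Running total after k=1: 3.34752e+06.
Correction k=2: B_{4}/4! · (f^{(3)}(16) − f^{(3)}(4)) = −1/720 · (15360.0 − 960.000) = -20.0000.
Running total after k=2: 3.34750e+06.
Correction k=3: B_{6}/6! · (f^{(5)}(16) − f^{(5)}(4)) = 1/30240 · (120.000 − 120.000) = 0.00000.
Running total after k=3: 3.34750e+06.
Correction k=4: B_{8}/8! · (f^{(7)}(16) − f^{(7)}(4)) = −1/1209600 · (0.00000 − 0.00000) = 0.00000.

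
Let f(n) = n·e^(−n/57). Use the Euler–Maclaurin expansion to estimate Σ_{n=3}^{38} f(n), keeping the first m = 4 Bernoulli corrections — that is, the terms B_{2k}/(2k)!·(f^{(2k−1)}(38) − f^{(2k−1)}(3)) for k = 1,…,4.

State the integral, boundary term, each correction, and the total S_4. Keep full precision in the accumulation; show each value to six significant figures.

S_4 ≈ 475.619

Integral: ∫_3^38 x·e^(−x/57) dx = 464.501.
Boundary: ½(f(3) + f(38)) = ½(2.84619 + 19.5099) = 11.1780.
Integral + boundary = 475.679.
Order-1 term: 1/12 · (0.171139 − 0.898796) = -0.0606381.
Partial sum through k=1: 475.619.
Order-2 term: −1/720 · (0.000368721 − 0.000860651) = 6.83237e-07.
Partial sum through k=2: 475.619.
Order-3 term: 1/30240 · (2.10762e-07 − 4.44649e-07) = -7.73434e-12.
Partial sum through k=3: 475.619.
Order-4 term: −1/1209600 · (9.48099e-11 − 1.92182e-10) = 8.04998e-17.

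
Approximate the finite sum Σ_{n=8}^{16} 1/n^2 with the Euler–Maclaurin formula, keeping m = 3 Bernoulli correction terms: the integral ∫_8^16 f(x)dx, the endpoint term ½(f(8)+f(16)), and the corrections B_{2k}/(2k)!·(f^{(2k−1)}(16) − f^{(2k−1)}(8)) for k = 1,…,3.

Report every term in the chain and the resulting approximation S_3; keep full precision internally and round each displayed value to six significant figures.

Integral: ∫_8^16 1/x^2 dx = 0.0625000.
Boundary: ½(f(8) + f(16)) = ½(0.0156250 + 0.00390625) = 0.00976562.
Integral + boundary = 0.0722656.
Correction k=1: B_{2}/2! · (f^{(1)}(16) − f^{(1)}(8)) = 1/12 · (-0.000488281 − (-0.00390625)) = 0.000284831.
After k=1: 0.0725505.
Correction k=2: B_{4}/4! · (f^{(3)}(16) − f^{(3)}(8)) = −1/720 · (-2.28882e-05 − (-0.000732422)) = -9.85463e-07.
After k=2: 0.0725495.
Correction k=3: B_{6}/6! · (f^{(5)}(16) − f^{(5)}(8)) = 1/30240 · (-2.68221e-06 − (-0.000343323)) = 1.12646e-08.

S_3 ≈ 0.0725495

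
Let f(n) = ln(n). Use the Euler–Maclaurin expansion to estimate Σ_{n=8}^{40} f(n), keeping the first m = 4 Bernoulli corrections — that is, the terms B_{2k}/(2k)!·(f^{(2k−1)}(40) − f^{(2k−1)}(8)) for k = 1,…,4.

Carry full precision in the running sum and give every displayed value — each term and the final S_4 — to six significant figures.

S_4 ≈ 101.795

The integral term ∫_8^40 ln(x) dx = 98.9196.
Endpoint term: (f(8) + f(40))/2 = (2.07944 + 3.68888)/2 = 2.88416.
Integral + boundary = 101.804.
Order-1 term: 1/12 · (0.0250000 − 0.125000) = -0.00833333.
Partial sum through k=1: 101.795.
Order-2 term: −1/720 · (3.12500e-05 − 0.00390625) = 5.38194e-06.
Partial sum through k=2: 101.795.
Order-3 term: 1/30240 · (2.34375e-07 − 0.000732422) = -2.42125e-08.
Partial sum through k=3: 101.795.
Order-4 term: −1/1209600 · (4.39453e-09 − 0.000343323) = 2.83828e-10.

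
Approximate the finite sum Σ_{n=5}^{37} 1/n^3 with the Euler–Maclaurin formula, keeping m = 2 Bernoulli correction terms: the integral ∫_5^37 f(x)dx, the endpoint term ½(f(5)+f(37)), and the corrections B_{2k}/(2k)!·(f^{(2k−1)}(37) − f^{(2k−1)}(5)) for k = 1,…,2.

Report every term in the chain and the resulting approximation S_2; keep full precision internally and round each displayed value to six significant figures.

S_2 ≈ 0.0240392

The integral term ∫_5^37 1/x^3 dx = 0.0196348.
Endpoint term: (f(5) + f(37))/2 = (0.00800000 + 1.97422e-05)/2 = 0.00400987.
So far: 0.0236446.
Order-1 term: 1/12 · (-1.60072e-06 − (-0.00480000)) = 0.000399867.
After k=1: 0.0240445.
Order-2 term: −1/720 · (-2.33852e-08 − (-0.00384000)) = -5.33330e-06.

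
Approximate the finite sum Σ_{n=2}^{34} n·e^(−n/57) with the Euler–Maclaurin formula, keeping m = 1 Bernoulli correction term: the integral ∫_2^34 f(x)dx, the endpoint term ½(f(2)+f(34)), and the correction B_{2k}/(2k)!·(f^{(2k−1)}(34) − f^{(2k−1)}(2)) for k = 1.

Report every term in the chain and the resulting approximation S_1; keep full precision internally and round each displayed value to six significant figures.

∫_2^34 x·e^(−x/57) dx evaluates to 390.354.
½[f(2) + f(34)] = ½[1.93104 + 18.7252] = 10.3281.
So far: 400.682.
Order-1 term: 1/12 · (0.222229 − 0.931643) = -0.0591178.

S_1 ≈ 400.623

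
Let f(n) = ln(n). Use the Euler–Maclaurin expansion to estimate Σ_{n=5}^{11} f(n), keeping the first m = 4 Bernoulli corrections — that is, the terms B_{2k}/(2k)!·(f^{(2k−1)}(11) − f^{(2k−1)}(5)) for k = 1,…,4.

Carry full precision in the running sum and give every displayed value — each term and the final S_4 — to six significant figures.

The integral term ∫_5^11 ln(x) dx = 12.3297.
½[f(5) + f(11)] = ½[1.60944 + 2.39790] = 2.00367.
Integral + boundary = 14.3333.
k=1: B_{2}/(2)! × [f^{(1)}(11) − f^{(1)}(5)] = 1/12 × (0.0909091 − 0.200000) = -0.00909091.
Running total after k=1: 14.3242.
k=2: B_{4}/(4)! × [f^{(3)}(11) − f^{(3)}(5)] = −1/720 × (0.00150263 − 0.0160000) = 2.01352e-05.
Running total after k=2: 14.3243.
k=3: B_{6}/(6)! × [f^{(5)}(11) − f^{(5)}(5)] = 1/30240 × (0.000149021 − 0.00768000) = -2.49040e-07.
Running total after k=3: 14.3243.
k=4: B_{8}/(8)! × [f^{(7)}(11) − f^{(7)}(5)] = −1/1209600 × (3.69474e-05 − 0.00921600) = 7.58850e-09.

S_4 ≈ 14.3243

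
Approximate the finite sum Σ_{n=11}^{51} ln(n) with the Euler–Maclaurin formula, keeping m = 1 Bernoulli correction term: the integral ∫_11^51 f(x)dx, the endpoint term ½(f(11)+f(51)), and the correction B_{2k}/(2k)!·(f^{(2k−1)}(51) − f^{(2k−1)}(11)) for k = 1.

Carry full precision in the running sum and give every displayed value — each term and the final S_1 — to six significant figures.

S_1 ≈ 137.305

The integral term ∫_11^51 ln(x) dx = 134.146.
Boundary: ½(f(11) + f(51)) = ½(2.39790 + 3.93183) = 3.16486.
Running total after boundary: 137.311.
Correction k=1: B_{2}/2! · (f^{(1)}(51) − f^{(1)}(11)) = 1/12 · (0.0196078 − 0.0909091) = -0.00594177.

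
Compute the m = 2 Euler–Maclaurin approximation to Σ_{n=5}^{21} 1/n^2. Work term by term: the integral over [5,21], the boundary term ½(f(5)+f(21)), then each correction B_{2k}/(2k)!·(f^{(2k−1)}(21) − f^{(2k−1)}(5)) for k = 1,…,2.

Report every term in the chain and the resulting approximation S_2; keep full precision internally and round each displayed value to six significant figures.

S_2 ≈ 0.174819

Integral: ∫_5^21 1/x^2 dx = 0.152381.
½[f(5) + f(21)] = ½[0.0400000 + 0.00226757] = 0.0211338.
Integral + boundary = 0.173515.
Order-1 term: 1/12 · (-0.000215959 − (-0.0160000)) = 0.00131534.
After k=1: 0.174830.
Order-2 term: −1/720 · (-5.87645e-06 − (-0.00768000)) = -1.06585e-05.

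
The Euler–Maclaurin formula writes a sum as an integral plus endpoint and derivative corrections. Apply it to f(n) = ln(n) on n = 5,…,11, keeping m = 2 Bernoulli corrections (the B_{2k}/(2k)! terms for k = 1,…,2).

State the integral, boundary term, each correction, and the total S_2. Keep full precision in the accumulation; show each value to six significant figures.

S_2 ≈ 14.3243

The integral term ∫_5^11 ln(x) dx = 12.3297.
Endpoint term: (f(5) + f(11))/2 = (1.60944 + 2.39790)/2 = 2.00367.
So far: 14.3333.
Correction k=1: B_{2}/2! · (f^{(1)}(11) − f^{(1)}(5)) = 1/12 · (0.0909091 − 0.200000) = -0.00909091.
Partial sum through k=1: 14.3242.
Correction k=2: B_{4}/4! · (f^{(3)}(11) − f^{(3)}(5)) = −1/720 · (0.00150263 − 0.0160000) = 2.01352e-05.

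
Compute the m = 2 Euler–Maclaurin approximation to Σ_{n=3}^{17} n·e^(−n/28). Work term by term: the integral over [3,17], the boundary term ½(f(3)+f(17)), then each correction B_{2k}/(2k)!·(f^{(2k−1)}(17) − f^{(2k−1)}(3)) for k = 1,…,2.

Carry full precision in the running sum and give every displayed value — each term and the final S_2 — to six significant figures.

The integral term ∫_3^17 x·e^(−x/28) dx = 93.2279.
Endpoint term: (f(3) + f(17))/2 = (2.69519 + 9.26339)/2 = 5.97929.
Running total after boundary: 99.2072.
Order-1 term: 1/12 · (0.214070 − 0.802140) = -0.0490059.
Running total after k=1: 99.1582.
Order-2 term: −1/720 · (0.00166311 − 0.00331497) = 2.29424e-06.

S_2 ≈ 99.1582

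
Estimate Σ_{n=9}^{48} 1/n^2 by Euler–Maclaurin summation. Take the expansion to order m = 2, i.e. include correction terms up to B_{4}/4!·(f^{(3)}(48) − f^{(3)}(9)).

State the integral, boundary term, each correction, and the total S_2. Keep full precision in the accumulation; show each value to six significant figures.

S_2 ≈ 0.0968942

∫_9^48 1/x^2 dx evaluates to 0.0902778.
Endpoint term: (f(9) + f(48))/2 = (0.0123457 + 0.000434028)/2 = 0.00638985.
Running total after boundary: 0.0966676.
k=1: B_{2}/(2)! × [f^{(1)}(48) − f^{(1)}(9)] = 1/12 × (-1.80845e-05 − (-0.00274348)) = 0.000227117.
Partial sum through k=1: 0.0968947.
k=2: B_{4}/(4)! × [f^{(3)}(48) − f^{(3)}(9)] = −1/720 × (-9.41901e-08 − (-0.000406442)) = -5.64372e-07.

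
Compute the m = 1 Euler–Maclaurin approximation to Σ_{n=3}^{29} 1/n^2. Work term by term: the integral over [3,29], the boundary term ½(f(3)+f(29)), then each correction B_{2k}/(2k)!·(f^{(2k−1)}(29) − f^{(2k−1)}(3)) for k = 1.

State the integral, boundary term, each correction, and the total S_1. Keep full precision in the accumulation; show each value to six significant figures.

The integral term ∫_3^29 1/x^2 dx = 0.298851.
Endpoint term: (f(3) + f(29))/2 = (0.111111 + 0.00118906)/2 = 0.0561501.
Integral + boundary = 0.355001.
k=1: B_{2}/(2)! × [f^{(1)}(29) − f^{(1)}(3)] = 1/12 × (-8.20042e-05 − (-0.0740741)) = 0.00616601.

S_1 ≈ 0.361167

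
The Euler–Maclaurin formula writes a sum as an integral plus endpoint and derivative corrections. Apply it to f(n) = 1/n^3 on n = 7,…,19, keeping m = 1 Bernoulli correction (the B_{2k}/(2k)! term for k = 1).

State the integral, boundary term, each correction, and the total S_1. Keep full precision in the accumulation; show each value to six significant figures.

S_1 ≈ 0.0104519

The integral term ∫_7^19 1/x^3 dx = 0.00881904.
½[f(7) + f(19)] = ½[0.00291545 + 0.000145794] = 0.00153062.
Running total after boundary: 0.0103497.
Correction k=1: B_{2}/2! · (f^{(1)}(19) − f^{(1)}(7)) = 1/12 · (-2.30201e-05 − (-0.00124948)) = 0.000102205.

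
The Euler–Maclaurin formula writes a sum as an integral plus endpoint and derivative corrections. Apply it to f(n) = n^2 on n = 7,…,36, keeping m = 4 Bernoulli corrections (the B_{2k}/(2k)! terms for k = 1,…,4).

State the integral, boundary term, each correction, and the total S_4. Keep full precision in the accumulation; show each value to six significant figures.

∫_7^36 x^2 dx evaluates to 15437.7.
Boundary: ½(f(7) + f(36)) = ½(49.0000 + 1296.00) = 672.500.
Running total after boundary: 16110.2.
Order-1 term: 1/12 · (72.0000 − 14.0000) = 4.83333.
After k=1: 16115.0.
Order-2 term: −1/720 · (0.00000 − 0.00000) = 0.00000.
After k=2: 16115.0.
Order-3 term: 1/30240 · (0.00000 − 0.00000) = 0.00000.
After k=3: 16115.0.
Order-4 term: −1/1209600 · (0.00000 − 0.00000) = 0.00000.

S_4 ≈ 16115.0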